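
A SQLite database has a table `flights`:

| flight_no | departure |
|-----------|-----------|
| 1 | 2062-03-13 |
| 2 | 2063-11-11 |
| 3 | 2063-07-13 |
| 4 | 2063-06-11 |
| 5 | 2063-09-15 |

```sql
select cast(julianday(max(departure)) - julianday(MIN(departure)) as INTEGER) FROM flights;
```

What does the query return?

MIN = 2062-03-13, MAX = 2063-11-11.
18 days remain in March 2062 after the 13th (31 − 13).
Full months from April 2062 through October 2063 contribute their day counts.
Then 11 days into November 2063.
Total: 18 + 30 + 31 + 30 + 31 + 31 + 30 + 31 + 30 + 31 + 31 + 28 + 31 + 30 + 31 + 30 + 31 + 31 + 30 + 31 + 11 = 608.

608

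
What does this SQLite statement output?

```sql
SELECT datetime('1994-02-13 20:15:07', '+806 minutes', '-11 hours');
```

806 minutes = 13h 26m; +806 minutes from 1994-02-13 20:15:07 is 1994-02-14 09:41:07 (crosses midnight).
-11 hours from 1994-02-14 09:41:07 is 1994-02-13 22:41:07 (crosses midnight).

1994-02-13 22:41:07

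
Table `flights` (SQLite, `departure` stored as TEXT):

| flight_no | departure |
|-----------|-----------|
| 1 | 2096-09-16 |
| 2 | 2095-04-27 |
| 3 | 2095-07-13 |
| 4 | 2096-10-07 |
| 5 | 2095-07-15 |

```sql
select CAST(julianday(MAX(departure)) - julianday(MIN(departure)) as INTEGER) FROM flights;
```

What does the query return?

MIN = 2095-04-27, MAX = 2096-10-07.
3 days remain in April 2095 after the 27th (30 − 27).
Full months from May 2095 through September 2096 contribute their day counts.
Then 7 days into October 2096.
Total: 3 + 31 + 30 + 31 + 31 + 30 + 31 + 30 + 31 + 31 + 29 + 31 + 30 + 31 + 30 + 31 + 31 + 30 + 7 = 529.

529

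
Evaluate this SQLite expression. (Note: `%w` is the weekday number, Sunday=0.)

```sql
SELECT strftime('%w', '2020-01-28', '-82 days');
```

4

First apply '-82 days': 2020-01-28 → 2019-11-07.
2019-11-07 is a Thursday; with Sunday=0 that is 4.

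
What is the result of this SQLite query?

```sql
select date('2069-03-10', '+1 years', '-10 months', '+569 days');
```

2070-11-30

Adding +1 year to 2069-03-10 gives 2070-03-10.
Adding -10 months to 2070-03-10 gives 2069-05-10.
Applying '+569 days' to 2069-05-10: counting 569 days forward gives 2070-11-30.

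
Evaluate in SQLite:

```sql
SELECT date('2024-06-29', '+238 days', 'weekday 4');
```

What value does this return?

2025-02-27

Applying '+238 days' to 2024-06-29: counting 238 days forward gives 2025-02-22.
`weekday 4` advances to the next Thursday; 2025-02-22 is a Saturday, so it moves forward to 2025-02-27.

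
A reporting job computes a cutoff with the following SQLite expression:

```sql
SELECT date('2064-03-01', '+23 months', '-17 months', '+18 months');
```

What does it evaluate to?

Adding +23 months to 2064-03-01 gives 2066-02-01.
Adding -17 months to 2066-02-01 gives 2064-09-01.
Adding +18 months to 2064-09-01 gives 2066-03-01.

2066-03-01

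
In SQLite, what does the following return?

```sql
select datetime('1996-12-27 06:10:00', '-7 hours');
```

-7 hours from 1996-12-27 06:10:00 is 1996-12-26 23:10:00 (crosses midnight).

1996-12-26 23:10:00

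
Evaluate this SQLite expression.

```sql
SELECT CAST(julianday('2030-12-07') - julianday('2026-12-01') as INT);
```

30 days remain in December 2026 after the 1st (31 − 1).
Full months from January 2027 through November 2030 contribute their day counts.
Then 7 days into December 2030.
Total: 30 + 31 + 28 + 31 + 30 + 31 + 30 + 31 + 31 + 30 + 31 + 30 + 31 + 31 + 29 + 31 + 30 + 31 + 30 + 31 + 31 + 30 + 31 + 30 + 31 + 31 + 28 + 31 + 30 + 31 + 30 + 31 + 31 + 30 + 31 + 30 + 31 + 31 + 28 + 31 + 30 + 31 + 30 + 31 + 31 + 30 + 31 + 30 + 7 = 1467.

1467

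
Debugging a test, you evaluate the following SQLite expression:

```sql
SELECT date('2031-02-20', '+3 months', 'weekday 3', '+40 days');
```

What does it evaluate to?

2031-06-30

Adding +3 months to 2031-02-20 gives 2031-05-20.
`weekday 3` advances to the next Wednesday; 2031-05-20 is a Tuesday, so it moves forward to 2031-05-21.
May 2031 has 31 days; 10 remain after the 21st, so 11 days reach 2031-06-01.
Advancing 29 more days within June lands on 2031-06-30.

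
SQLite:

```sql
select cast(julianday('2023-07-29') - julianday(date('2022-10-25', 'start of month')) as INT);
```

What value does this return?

301

`start of month` rewinds 2022-10-25 to 2022-10-01.
30 days remain in October 2022 after the 1st (31 − 1).
Full months from November 2022 through June 2023 contribute their day counts.
Then 29 days into July 2023.
Total: 30 + 30 + 31 + 31 + 28 + 31 + 30 + 31 + 30 + 29 = 301.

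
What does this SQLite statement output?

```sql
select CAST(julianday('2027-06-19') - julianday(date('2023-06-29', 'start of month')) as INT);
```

`start of month` rewinds 2023-06-29 to 2023-06-01.
29 days remain in June 2023 after the 1st (30 − 1).
Full months from July 2023 through May 2027 contribute their day counts.
Then 19 days into June 2027.
Total: 29 + 31 + 31 + 30 + 31 + 30 + 31 + 31 + 29 + 31 + 30 + 31 + 30 + 31 + 31 + 30 + 31 + 30 + 31 + 31 + 28 + 31 + 30 + 31 + 30 + 31 + 31 + 30 + 31 + 30 + 31 + 31 + 28 + 31 + 30 + 31 + 30 + 31 + 31 + 30 + 31 + 30 + 31 + 31 + 28 + 31 + 30 + 31 + 19 = 1479.

1479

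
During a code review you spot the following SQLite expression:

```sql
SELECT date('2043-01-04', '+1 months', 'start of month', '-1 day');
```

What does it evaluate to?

Adding +1 month to 2043-01-04 gives 2043-02-04.
`start of month` rewinds 2043-02-04 to 2043-02-01.
Going back 1 day from 2043-02-01 reaches 2043-01-31 (last day of January, 31 days).

2043-01-31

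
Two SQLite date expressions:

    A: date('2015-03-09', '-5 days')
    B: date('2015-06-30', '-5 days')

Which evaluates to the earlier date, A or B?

A = 2015-03-04.
B = 2015-06-25.
A is earlier.

A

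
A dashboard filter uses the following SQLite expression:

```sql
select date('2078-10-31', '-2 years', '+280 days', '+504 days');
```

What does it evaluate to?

Adding -2 years to 2078-10-31 gives 2076-10-31.
Applying '+280 days' to 2076-10-31: counting 280 days forward gives 2077-08-07.
Applying '+504 days' to 2077-08-07: counting 504 days forward gives 2078-12-24.

2078-12-24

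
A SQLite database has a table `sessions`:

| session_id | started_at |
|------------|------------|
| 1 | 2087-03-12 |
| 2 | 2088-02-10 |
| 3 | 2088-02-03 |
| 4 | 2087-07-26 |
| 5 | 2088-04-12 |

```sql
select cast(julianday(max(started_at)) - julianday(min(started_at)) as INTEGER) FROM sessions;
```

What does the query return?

397

MIN = 2087-03-12, MAX = 2088-04-12.
19 days remain in March 2087 after the 12th (31 − 12).
Full months from April 2087 through March 2088 contribute their day counts.
Then 12 days into April 2088.
Total: 19 + 30 + 31 + 30 + 31 + 31 + 30 + 31 + 30 + 31 + 31 + 29 + 31 + 12 = 397.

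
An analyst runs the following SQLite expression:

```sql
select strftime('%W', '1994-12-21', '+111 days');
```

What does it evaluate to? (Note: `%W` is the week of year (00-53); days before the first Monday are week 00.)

First apply '+111 days': 1994-12-21 → 1995-04-11.
1995-04-11 is a Tuesday. SQLite's %W counts Mondays since the year started; the result is 15.

15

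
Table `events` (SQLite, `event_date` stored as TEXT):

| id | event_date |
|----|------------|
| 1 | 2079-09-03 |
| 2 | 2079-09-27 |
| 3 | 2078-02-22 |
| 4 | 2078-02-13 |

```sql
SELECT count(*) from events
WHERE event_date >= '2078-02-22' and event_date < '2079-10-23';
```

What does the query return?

Rows in [2078-02-22, 2079-10-23): 2079-09-03, 2079-09-27, 2078-02-22 → 3 rows.

3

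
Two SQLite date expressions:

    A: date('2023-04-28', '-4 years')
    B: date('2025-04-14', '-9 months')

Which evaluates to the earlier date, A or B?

A = 2019-04-28.
B = 2024-07-14.
A is earlier.

A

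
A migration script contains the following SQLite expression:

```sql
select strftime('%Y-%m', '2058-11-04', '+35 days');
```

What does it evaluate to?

2058-12

First apply '+35 days': 2058-11-04 → 2058-12-09.
`%Y-%m` extracts the year-month: 2058-12.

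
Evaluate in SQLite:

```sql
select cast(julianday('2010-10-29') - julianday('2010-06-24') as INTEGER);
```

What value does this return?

6 days remain in June 2010 after the 24th (30 − 24).
July 2010: 31 days.
August 2010: 31 days.
September 2010: 30 days.
Then 29 days into October 2010.
Total: 6 + 31 + 31 + 30 + 29 = 127.

127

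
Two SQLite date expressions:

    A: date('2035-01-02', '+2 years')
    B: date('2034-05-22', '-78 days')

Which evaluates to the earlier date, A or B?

B

A = 2037-01-02.
B = 2034-03-05.
B is earlier.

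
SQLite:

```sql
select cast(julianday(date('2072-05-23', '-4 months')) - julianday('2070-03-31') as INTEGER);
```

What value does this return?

663

Adding -4 months to 2072-05-23 gives 2072-01-23.
0 days remain in March 2070 after the 31st (31 − 31).
Full months from April 2070 through December 2071 contribute their day counts.
Then 23 days into January 2072.
Total: 0 + 30 + 31 + 30 + 31 + 31 + 30 + 31 + 30 + 31 + 31 + 28 + 31 + 30 + 31 + 30 + 31 + 31 + 30 + 31 + 30 + 31 + 23 = 663.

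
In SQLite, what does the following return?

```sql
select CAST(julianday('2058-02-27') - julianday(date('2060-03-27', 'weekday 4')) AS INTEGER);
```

`weekday 4` advances to the next Thursday; 2060-03-27 is a Saturday, so it moves forward to 2060-04-01.
1 day remains in February 2058 after the 27th (28 − 27).
Full months from March 2058 through March 2060 contribute their day counts.
Then 1 day into April 2060.
Total: 1 + 31 + 30 + 31 + 30 + 31 + 31 + 30 + 31 + 30 + 31 + 31 + 28 + 31 + 30 + 31 + 30 + 31 + 31 + 30 + 31 + 30 + 31 + 31 + 29 + 31 + 1 = 764.
The subtraction is earlier − later, so the result is −764 → -764.

-764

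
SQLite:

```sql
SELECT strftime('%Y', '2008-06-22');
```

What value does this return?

2008

`%Y` extracts the 4-digit year: 2008.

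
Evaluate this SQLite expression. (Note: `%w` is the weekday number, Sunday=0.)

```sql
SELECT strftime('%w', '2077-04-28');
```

2077-04-28 is a Wednesday; with Sunday=0 that is 3.

3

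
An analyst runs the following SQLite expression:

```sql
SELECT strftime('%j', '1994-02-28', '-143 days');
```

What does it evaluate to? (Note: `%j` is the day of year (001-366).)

First apply '-143 days': 1994-02-28 → 1993-10-08.
Day-of-year for 1993-10-08: days since 1993-01-01 inclusive = 281, zero-padded to 281.

281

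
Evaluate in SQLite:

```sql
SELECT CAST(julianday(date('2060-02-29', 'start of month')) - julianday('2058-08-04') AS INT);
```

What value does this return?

`start of month` rewinds 2060-02-29 to 2060-02-01.
27 days remain in August 2058 after the 4th (31 − 4).
Full months from September 2058 through January 2060 contribute their day counts.
Then 1 day into February 2060.
Total: 27 + 30 + 31 + 30 + 31 + 31 + 28 + 31 + 30 + 31 + 30 + 31 + 31 + 30 + 31 + 30 + 31 + 31 + 1 = 546.

546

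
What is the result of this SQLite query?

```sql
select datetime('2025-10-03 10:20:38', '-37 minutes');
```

-37 minutes from 2025-10-03 10:20:38 is 2025-10-03 09:43:38.

2025-10-03 09:43:38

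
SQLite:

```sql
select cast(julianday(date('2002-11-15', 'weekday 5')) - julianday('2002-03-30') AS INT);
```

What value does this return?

`weekday 5` advances to the next Friday; 2002-11-15 is already a Friday, so it stays at 2002-11-15.
1 day remains in March 2002 after the 30th (31 − 30).
Full months from April 2002 through October 2002 contribute their day counts.
Then 15 days into November 2002.
Total: 1 + 30 + 31 + 30 + 31 + 31 + 30 + 31 + 15 = 230.

230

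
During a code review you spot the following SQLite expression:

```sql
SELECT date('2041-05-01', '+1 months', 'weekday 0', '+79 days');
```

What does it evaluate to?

Adding +1 month to 2041-05-01 gives 2041-06-01.
`weekday 0` advances to the next Sunday; 2041-06-01 is a Saturday, so it moves forward to 2041-06-02.
Applying '+79 days' to 2041-06-02: counting 79 days forward gives 2041-08-20.

2041-08-20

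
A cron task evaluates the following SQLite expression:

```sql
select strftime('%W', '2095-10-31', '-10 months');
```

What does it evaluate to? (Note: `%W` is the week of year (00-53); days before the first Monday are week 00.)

First apply '-10 months': 2095-10-31 → 2094-12-31.
2094-12-31 is a Friday. SQLite's %W counts Mondays since the year started; the result is 52.

52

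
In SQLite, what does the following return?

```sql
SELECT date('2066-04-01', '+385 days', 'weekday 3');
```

2067-04-27

Applying '+385 days' to 2066-04-01: counting 385 days forward gives 2067-04-21.
`weekday 3` advances to the next Wednesday; 2067-04-21 is a Thursday, so it moves forward to 2067-04-27.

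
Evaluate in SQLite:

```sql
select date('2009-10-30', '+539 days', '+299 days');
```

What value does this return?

2012-02-15

Applying '+539 days' to 2009-10-30: counting 539 days forward gives 2011-04-22.
Applying '+299 days' to 2011-04-22: counting 299 days forward gives 2012-02-15.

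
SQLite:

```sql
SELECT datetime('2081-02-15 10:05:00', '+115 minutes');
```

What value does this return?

115 minutes = 1h 55m; +115 minutes from 2081-02-15 10:05:00 is 2081-02-15 12:00:00.

2081-02-15 12:00:00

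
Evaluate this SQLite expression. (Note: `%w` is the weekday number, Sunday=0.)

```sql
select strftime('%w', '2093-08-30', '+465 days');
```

3

First apply '+465 days': 2093-08-30 → 2094-12-08.
2094-12-08 is a Wednesday; with Sunday=0 that is 3.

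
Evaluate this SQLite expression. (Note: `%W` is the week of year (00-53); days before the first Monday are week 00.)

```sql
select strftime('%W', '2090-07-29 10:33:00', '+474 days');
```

46

First apply '+474 days': 2090-07-29 10:33:00 → 2091-11-15 10:33:00.
2091-11-15 is a Thursday. SQLite's %W counts Mondays since the year started; the result is 46.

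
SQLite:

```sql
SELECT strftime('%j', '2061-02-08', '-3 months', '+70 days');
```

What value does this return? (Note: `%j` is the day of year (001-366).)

First apply '-3 months', '+70 days': 2061-02-08 → 2061-01-17.
Day-of-year for 2061-01-17: days since 2061-01-01 inclusive = 17, zero-padded to 017.

017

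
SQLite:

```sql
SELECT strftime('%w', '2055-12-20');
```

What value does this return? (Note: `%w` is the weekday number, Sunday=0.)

2055-12-20 is a Monday; with Sunday=0 that is 1.

1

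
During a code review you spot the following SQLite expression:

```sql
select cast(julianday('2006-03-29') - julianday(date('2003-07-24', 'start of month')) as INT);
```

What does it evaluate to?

`start of month` rewinds 2003-07-24 to 2003-07-01.
30 days remain in July 2003 after the 1st (31 − 1).
Full months from August 2003 through February 2006 contribute their day counts.
Then 29 days into March 2006.
Total: 30 + 31 + 30 + 31 + 30 + 31 + 31 + 29 + 31 + 30 + 31 + 30 + 31 + 31 + 30 + 31 + 30 + 31 + 31 + 28 + 31 + 30 + 31 + 30 + 31 + 31 + 30 + 31 + 30 + 31 + 31 + 28 + 29 = 1002.

1002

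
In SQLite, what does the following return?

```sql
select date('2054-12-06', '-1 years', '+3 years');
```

2056-12-06

Adding -1 year to 2054-12-06 gives 2053-12-06.
Adding +3 years to 2053-12-06 gives 2056-12-06.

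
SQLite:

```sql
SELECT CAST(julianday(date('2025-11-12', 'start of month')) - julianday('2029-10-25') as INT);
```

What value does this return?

`start of month` rewinds 2025-11-12 to 2025-11-01.
29 days remain in November 2025 after the 1st (30 − 1).
Full months from December 2025 through September 2029 contribute their day counts.
Then 25 days into October 2029.
Total: 29 + 31 + 31 + 28 + 31 + 30 + 31 + 30 + 31 + 31 + 30 + 31 + 30 + 31 + 31 + 28 + 31 + 30 + 31 + 30 + 31 + 31 + 30 + 31 + 30 + 31 + 31 + 29 + 31 + 30 + 31 + 30 + 31 + 31 + 30 + 31 + 30 + 31 + 31 + 28 + 31 + 30 + 31 + 30 + 31 + 31 + 30 + 25 = 1454.
The subtraction is earlier − later, so the result is −1454 → -1454.

-1454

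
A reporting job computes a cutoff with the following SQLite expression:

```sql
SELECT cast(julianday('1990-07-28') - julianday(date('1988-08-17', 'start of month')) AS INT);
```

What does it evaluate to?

726

`start of month` rewinds 1988-08-17 to 1988-08-01.
30 days remain in August 1988 after the 1st (31 − 1).
Full months from September 1988 through June 1990 contribute their day counts.
Then 28 days into July 1990.
Total: 30 + 30 + 31 + 30 + 31 + 31 + 28 + 31 + 30 + 31 + 30 + 31 + 31 + 30 + 31 + 30 + 31 + 31 + 28 + 31 + 30 + 31 + 30 + 28 = 726.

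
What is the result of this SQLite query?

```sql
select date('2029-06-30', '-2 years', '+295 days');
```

Adding -2 years to 2029-06-30 gives 2027-06-30.
Applying '+295 days' to 2027-06-30: counting 295 days forward gives 2028-04-20.

2028-04-20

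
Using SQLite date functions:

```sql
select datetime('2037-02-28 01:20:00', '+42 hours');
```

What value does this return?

2037-03-01 19:20:00

+42 hours from 2037-02-28 01:20:00 is 2037-03-01 19:20:00 (crosses midnight).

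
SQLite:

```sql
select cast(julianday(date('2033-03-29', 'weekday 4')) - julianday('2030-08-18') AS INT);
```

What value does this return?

`weekday 4` advances to the next Thursday; 2033-03-29 is a Tuesday, so it moves forward to 2033-03-31.
13 days remain in August 2030 after the 18th (31 − 18).
Full months from September 2030 through February 2033 contribute their day counts.
Then 31 days into March 2033.
Total: 13 + 30 + 31 + 30 + 31 + 31 + 28 + 31 + 30 + 31 + 30 + 31 + 31 + 30 + 31 + 30 + 31 + 31 + 29 + 31 + 30 + 31 + 30 + 31 + 31 + 30 + 31 + 30 + 31 + 31 + 28 + 31 = 956.

956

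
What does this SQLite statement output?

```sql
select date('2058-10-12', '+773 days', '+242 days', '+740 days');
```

2063-08-02

Applying '+773 days' to 2058-10-12: counting 773 days forward gives 2060-11-23.
Applying '+242 days' to 2060-11-23: counting 242 days forward gives 2061-07-23.
Applying '+740 days' to 2061-07-23: counting 740 days forward gives 2063-08-02.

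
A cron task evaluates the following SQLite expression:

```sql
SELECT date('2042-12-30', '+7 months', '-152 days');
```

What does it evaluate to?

Adding +7 months to 2042-12-30 gives 2043-07-30.
Applying '-152 days' to 2043-07-30: counting 152 days back gives 2043-02-28.

2043-02-28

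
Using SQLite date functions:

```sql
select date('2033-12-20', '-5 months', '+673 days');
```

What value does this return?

2035-05-24

Adding -5 months to 2033-12-20 gives 2033-07-20.
Applying '+673 days' to 2033-07-20: counting 673 days forward gives 2035-05-24.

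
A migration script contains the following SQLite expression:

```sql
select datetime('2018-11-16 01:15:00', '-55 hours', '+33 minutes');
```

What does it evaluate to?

-55 hours from 2018-11-16 01:15:00 is 2018-11-13 18:15:00 (crosses midnight).
+33 minutes from 2018-11-13 18:15:00 is 2018-11-13 18:48:00.

2018-11-13 18:48:00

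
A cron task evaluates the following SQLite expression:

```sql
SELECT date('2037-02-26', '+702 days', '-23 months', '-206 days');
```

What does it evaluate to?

Applying '+702 days' to 2037-02-26: counting 702 days forward gives 2039-01-29.
Adding -23 months to 2039-01-29 targets 2037-02-29. February 2037 has only 28 days, so SQLite normalizes the 1-day overflow forward to 2037-03-01.
Applying '-206 days' to 2037-03-01: counting 206 days back gives 2036-08-07.

2036-08-07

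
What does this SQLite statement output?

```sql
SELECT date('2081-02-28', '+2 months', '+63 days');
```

Adding +2 months to 2081-02-28 gives 2081-04-28.
Applying '+63 days' to 2081-04-28: counting 63 days forward gives 2081-06-30.

2081-06-30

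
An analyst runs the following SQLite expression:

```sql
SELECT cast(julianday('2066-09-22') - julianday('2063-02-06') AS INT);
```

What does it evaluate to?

1324

22 days remain in February 2063 after the 6th (28 − 6).
Full months from March 2063 through August 2066 contribute their day counts.
Then 22 days into September 2066.
Total: 22 + 31 + 30 + 31 + 30 + 31 + 31 + 30 + 31 + 30 + 31 + 31 + 29 + 31 + 30 + 31 + 30 + 31 + 31 + 30 + 31 + 30 + 31 + 31 + 28 + 31 + 30 + 31 + 30 + 31 + 31 + 30 + 31 + 30 + 31 + 31 + 28 + 31 + 30 + 31 + 30 + 31 + 31 + 22 = 1324.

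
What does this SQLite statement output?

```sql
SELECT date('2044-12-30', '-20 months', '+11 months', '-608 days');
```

Adding -20 months to 2044-12-30 gives 2043-04-30.
Adding +11 months to 2043-04-30 gives 2044-03-30.
Applying '-608 days' to 2044-03-30: counting 608 days back gives 2042-07-31.

2042-07-31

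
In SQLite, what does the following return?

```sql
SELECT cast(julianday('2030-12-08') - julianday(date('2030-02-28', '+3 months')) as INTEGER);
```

194

Adding +3 months to 2030-02-28 gives 2030-05-28.
3 days remain in May 2030 after the 28th (31 − 28).
Full months from June 2030 through November 2030 contribute their day counts.
Then 8 days into December 2030.
Total: 3 + 30 + 31 + 31 + 30 + 31 + 30 + 8 = 194.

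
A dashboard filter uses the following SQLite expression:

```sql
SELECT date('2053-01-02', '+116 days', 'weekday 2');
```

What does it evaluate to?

2053-04-29

Applying '+116 days' to 2053-01-02: counting 116 days forward gives 2053-04-28.
`weekday 2` advances to the next Tuesday; 2053-04-28 is a Monday, so it moves forward to 2053-04-29.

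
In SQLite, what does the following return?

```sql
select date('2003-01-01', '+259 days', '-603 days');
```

2002-01-22

Applying '+259 days' to 2003-01-01: counting 259 days forward gives 2003-09-17.
Applying '-603 days' to 2003-09-17: counting 603 days back gives 2002-01-22.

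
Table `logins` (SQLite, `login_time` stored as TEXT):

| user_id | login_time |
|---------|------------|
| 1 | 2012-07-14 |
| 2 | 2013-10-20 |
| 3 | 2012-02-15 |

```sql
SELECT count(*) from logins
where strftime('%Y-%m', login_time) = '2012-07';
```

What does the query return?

Rows with year-month 2012-07: 2012-07-14 → 1.

1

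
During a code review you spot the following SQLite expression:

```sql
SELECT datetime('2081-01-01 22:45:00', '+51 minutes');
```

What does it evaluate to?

+51 minutes from 2081-01-01 22:45:00 is 2081-01-01 23:36:00.

2081-01-01 23:36:00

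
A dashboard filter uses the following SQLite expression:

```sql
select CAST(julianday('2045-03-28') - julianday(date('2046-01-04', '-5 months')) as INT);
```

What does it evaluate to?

-129

Adding -5 months to 2046-01-04 gives 2045-08-04.
3 days remain in March 2045 after the 28th (31 − 28).
April 2045: 30 days.
May 2045: 31 days.
June 2045: 30 days.
July 2045: 31 days.
Then 4 days into August 2045.
Total: 3 + 30 + 31 + 30 + 31 + 4 = 129.
The subtraction is earlier − later, so the result is −129 → -129.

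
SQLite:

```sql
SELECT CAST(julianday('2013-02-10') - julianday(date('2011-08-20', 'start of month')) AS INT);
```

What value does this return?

559

`start of month` rewinds 2011-08-20 to 2011-08-01.
30 days remain in August 2011 after the 1st (31 − 1).
Full months from September 2011 through January 2013 contribute their day counts.
Then 10 days into February 2013.
Total: 30 + 30 + 31 + 30 + 31 + 31 + 29 + 31 + 30 + 31 + 30 + 31 + 31 + 30 + 31 + 30 + 31 + 31 + 10 = 559.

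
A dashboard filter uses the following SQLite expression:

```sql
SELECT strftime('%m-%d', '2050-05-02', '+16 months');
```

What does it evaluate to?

09-02

First apply '+16 months': 2050-05-02 → 2051-09-02.
`%m-%d` extracts the month-day: 09-02.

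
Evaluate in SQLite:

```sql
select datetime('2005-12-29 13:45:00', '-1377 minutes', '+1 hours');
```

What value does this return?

2005-12-28 15:48:00

1377 minutes = 22h 57m; -1377 minutes from 2005-12-29 13:45:00 is 2005-12-28 14:48:00 (crosses midnight).
+1 hours from 2005-12-28 14:48:00 is 2005-12-28 15:48:00.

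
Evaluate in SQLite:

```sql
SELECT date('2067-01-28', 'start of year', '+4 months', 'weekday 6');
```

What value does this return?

2067-05-07

`start of year` rewinds 2067-01-28 to 2067-01-01.
Adding +4 months to 2067-01-01 gives 2067-05-01.
`weekday 6` advances to the next Saturday; 2067-05-01 is a Sunday, so it moves forward to 2067-05-07.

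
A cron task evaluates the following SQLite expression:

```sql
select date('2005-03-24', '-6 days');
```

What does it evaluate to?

2005-03-18

Going back 6 days within March lands on 2005-03-18.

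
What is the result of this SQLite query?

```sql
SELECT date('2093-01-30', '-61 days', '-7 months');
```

2092-04-30

Applying '-61 days' to 2093-01-30: counting 61 days back gives 2092-11-30.
Adding -7 months to 2092-11-30 gives 2092-04-30.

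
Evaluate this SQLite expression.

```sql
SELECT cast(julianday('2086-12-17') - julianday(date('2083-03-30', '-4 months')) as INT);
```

1478

Adding -4 months to 2083-03-30 gives 2082-11-30.
0 days remain in November 2082 after the 30th (30 − 30).
Full months from December 2082 through November 2086 contribute their day counts.
Then 17 days into December 2086.
Total: 0 + 31 + 31 + 28 + 31 + 30 + 31 + 30 + 31 + 31 + 30 + 31 + 30 + 31 + 31 + 29 + 31 + 30 + 31 + 30 + 31 + 31 + 30 + 31 + 30 + 31 + 31 + 28 + 31 + 30 + 31 + 30 + 31 + 31 + 30 + 31 + 30 + 31 + 31 + 28 + 31 + 30 + 31 + 30 + 31 + 31 + 30 + 31 + 30 + 17 = 1478.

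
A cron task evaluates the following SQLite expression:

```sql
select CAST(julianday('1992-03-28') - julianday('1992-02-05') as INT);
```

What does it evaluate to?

52

24 days remain in February 1992 after the 5th (29 − 5).
Then 28 days into March 1992.
Total: 24 + 28 = 52.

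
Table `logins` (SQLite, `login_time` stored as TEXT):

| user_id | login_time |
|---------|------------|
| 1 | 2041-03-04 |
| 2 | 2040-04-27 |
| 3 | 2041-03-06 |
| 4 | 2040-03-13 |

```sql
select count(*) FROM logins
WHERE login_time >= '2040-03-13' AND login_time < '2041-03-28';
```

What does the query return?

4

Rows in [2040-03-13, 2041-03-28): 2041-03-04, 2040-04-27, 2041-03-06, 2040-03-13 → 4 rows.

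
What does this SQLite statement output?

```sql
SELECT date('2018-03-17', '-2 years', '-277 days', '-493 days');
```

Adding -2 years to 2018-03-17 gives 2016-03-17.
Applying '-277 days' to 2016-03-17: counting 277 days back gives 2015-06-14.
Applying '-493 days' to 2015-06-14: counting 493 days back gives 2014-02-06.

2014-02-06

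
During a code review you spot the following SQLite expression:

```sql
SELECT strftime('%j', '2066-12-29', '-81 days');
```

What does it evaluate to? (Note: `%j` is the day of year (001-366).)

First apply '-81 days': 2066-12-29 → 2066-10-09.
Day-of-year for 2066-10-09: days since 2066-01-01 inclusive = 282, zero-padded to 282.

282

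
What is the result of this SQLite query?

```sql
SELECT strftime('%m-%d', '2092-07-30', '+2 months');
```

09-30

First apply '+2 months': 2092-07-30 → 2092-09-30.
`%m-%d` extracts the month-day: 09-30.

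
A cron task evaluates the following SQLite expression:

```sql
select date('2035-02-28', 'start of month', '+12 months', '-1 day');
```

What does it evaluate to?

`start of month` rewinds 2035-02-28 to 2035-02-01.
Adding +12 months to 2035-02-01 gives 2036-02-01.
Going back 1 day from 2036-02-01 reaches 2036-01-31 (last day of January, 31 days).

2036-01-31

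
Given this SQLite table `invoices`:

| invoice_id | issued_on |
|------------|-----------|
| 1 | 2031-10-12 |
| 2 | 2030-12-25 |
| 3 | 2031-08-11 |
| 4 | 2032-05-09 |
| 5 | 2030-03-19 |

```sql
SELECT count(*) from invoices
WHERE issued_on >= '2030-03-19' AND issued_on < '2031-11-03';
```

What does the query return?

4

Rows in [2030-03-19, 2031-11-03): 2031-10-12, 2030-12-25, 2031-08-11, 2030-03-19 → 4 rows.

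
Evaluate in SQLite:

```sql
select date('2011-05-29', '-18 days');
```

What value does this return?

2011-05-11

Going back 18 days within May lands on 2011-05-11.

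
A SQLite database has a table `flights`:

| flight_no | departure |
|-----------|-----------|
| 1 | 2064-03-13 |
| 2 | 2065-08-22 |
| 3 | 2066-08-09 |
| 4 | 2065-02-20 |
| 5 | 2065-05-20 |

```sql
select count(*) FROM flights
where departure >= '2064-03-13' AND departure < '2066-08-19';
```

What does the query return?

5

Rows in [2064-03-13, 2066-08-19): 2064-03-13, 2065-08-22, 2066-08-09, 2065-02-20, 2065-05-20 → 5 rows.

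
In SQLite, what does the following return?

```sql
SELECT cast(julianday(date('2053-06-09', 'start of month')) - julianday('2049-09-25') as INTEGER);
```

`start of month` rewinds 2053-06-09 to 2053-06-01.
5 days remain in September 2049 after the 25th (30 − 25).
Full months from October 2049 through May 2053 contribute their day counts.
Then 1 day into June 2053.
Total: 5 + 31 + 30 + 31 + 31 + 28 + 31 + 30 + 31 + 30 + 31 + 31 + 30 + 31 + 30 + 31 + 31 + 28 + 31 + 30 + 31 + 30 + 31 + 31 + 30 + 31 + 30 + 31 + 31 + 29 + 31 + 30 + 31 + 30 + 31 + 31 + 30 + 31 + 30 + 31 + 31 + 28 + 31 + 30 + 31 + 1 = 1345.

1345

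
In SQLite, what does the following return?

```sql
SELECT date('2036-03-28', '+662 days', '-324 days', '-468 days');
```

Applying '+662 days' to 2036-03-28: counting 662 days forward gives 2038-01-19.
Applying '-324 days' to 2038-01-19: counting 324 days back gives 2037-03-01.
Applying '-468 days' to 2037-03-01: counting 468 days back gives 2035-11-19.

2035-11-19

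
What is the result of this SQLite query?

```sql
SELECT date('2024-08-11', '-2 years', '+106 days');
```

Adding -2 years to 2024-08-11 gives 2022-08-11.
Applying '+106 days' to 2022-08-11: counting 106 days forward gives 2022-11-25.

2022-11-25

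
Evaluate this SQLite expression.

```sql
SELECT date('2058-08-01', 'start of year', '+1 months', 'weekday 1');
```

`start of year` rewinds 2058-08-01 to 2058-01-01.
Adding +1 month to 2058-01-01 gives 2058-02-01.
`weekday 1` advances to the next Monday; 2058-02-01 is a Friday, so it moves forward to 2058-02-04.

2058-02-04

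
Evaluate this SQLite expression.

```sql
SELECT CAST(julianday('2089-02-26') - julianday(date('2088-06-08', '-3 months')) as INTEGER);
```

Adding -3 months to 2088-06-08 gives 2088-03-08.
23 days remain in March 2088 after the 8th (31 − 8).
Full months from April 2088 through January 2089 contribute their day counts.
Then 26 days into February 2089.
Total: 23 + 30 + 31 + 30 + 31 + 31 + 30 + 31 + 30 + 31 + 31 + 26 = 355.

355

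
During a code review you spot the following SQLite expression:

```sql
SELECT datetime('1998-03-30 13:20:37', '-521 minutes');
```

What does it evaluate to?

521 minutes = 8h 41m; -521 minutes from 1998-03-30 13:20:37 is 1998-03-30 04:39:37.

1998-03-30 04:39:37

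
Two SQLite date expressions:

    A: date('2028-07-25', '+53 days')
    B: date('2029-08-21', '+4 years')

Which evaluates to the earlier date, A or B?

A = 2028-09-16.
B = 2033-08-21.
A is earlier.

A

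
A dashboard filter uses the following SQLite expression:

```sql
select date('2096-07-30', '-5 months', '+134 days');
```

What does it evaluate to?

Adding -5 months to 2096-07-30 targets 2096-02-30. February 2096 has only 29 days, so SQLite normalizes the 1-day overflow forward to 2096-03-01.
Applying '+134 days' to 2096-03-01: counting 134 days forward gives 2096-07-13.

2096-07-13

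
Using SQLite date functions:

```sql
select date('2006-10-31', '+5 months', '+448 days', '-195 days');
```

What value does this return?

Adding +5 months to 2006-10-31 gives 2007-03-31.
Applying '+448 days' to 2007-03-31: counting 448 days forward gives 2008-06-21.
Applying '-195 days' to 2008-06-21: counting 195 days back gives 2007-12-09.

2007-12-09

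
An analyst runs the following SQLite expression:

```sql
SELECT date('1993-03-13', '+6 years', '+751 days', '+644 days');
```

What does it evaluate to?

2003-01-06

Adding +6 years to 1993-03-13 gives 1999-03-13.
Applying '+751 days' to 1999-03-13: counting 751 days forward gives 2001-04-02.
Applying '+644 days' to 2001-04-02: counting 644 days forward gives 2003-01-06.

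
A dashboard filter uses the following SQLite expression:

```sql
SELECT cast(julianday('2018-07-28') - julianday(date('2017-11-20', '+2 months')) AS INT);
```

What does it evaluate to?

Adding +2 months to 2017-11-20 gives 2018-01-20.
11 days remain in January 2018 after the 20th (31 − 20).
February 2018: 28 days.
March 2018: 31 days.
April 2018: 30 days.
May 2018: 31 days.
June 2018: 30 days.
Then 28 days into July 2018.
Total: 11 + 28 + 31 + 30 + 31 + 30 + 28 = 189.

189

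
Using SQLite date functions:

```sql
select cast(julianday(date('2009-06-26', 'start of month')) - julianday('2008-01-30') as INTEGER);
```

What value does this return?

`start of month` rewinds 2009-06-26 to 2009-06-01.
1 day remains in January 2008 after the 30th (31 − 30).
Full months from February 2008 through May 2009 contribute their day counts.
Then 1 day into June 2009.
Total: 1 + 29 + 31 + 30 + 31 + 30 + 31 + 31 + 30 + 31 + 30 + 31 + 31 + 28 + 31 + 30 + 31 + 1 = 488.

488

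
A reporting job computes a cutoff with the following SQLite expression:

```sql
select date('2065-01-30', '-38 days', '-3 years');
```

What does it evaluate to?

2061-12-23

Going back 30 days from 2065-01-30 reaches 2064-12-31 (last day of December, 31 days).
Going back 8 days within December lands on 2064-12-23.
Adding -3 years to 2064-12-23 gives 2061-12-23.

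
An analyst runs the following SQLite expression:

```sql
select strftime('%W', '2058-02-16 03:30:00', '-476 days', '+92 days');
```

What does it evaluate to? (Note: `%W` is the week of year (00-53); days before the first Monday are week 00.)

First apply '-476 days', '+92 days': 2058-02-16 03:30:00 → 2057-01-28 03:30:00.
2057-01-28 is a Sunday. SQLite's %W counts Mondays since the year started; the result is 04.

04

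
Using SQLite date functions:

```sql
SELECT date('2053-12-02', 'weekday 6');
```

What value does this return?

`weekday 6` advances to the next Saturday; 2053-12-02 is a Tuesday, so it moves forward to 2053-12-06.

2053-12-06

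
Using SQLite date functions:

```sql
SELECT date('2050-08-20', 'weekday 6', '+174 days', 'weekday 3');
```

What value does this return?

2051-02-15

`weekday 6` advances to the next Saturday; 2050-08-20 is already a Saturday, so it stays at 2050-08-20.
Applying '+174 days' to 2050-08-20: counting 174 days forward gives 2051-02-10.
`weekday 3` advances to the next Wednesday; 2051-02-10 is a Friday, so it moves forward to 2051-02-15.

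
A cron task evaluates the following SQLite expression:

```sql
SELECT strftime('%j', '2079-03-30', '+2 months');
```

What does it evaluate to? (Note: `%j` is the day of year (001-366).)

First apply '+2 months': 2079-03-30 → 2079-05-30.
Day-of-year for 2079-05-30: days since 2079-01-01 inclusive = 150, zero-padded to 150.

150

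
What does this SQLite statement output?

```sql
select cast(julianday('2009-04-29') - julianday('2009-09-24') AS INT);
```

-148

1 day remains in April 2009 after the 29th (30 − 29).
May 2009: 31 days.
June 2009: 30 days.
July 2009: 31 days.
August 2009: 31 days.
Then 24 days into September 2009.
Total: 1 + 31 + 30 + 31 + 31 + 24 = 148.
The subtraction is earlier − later, so the result is −148 → -148.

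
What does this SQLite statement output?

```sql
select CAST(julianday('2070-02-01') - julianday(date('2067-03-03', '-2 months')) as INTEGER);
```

Adding -2 months to 2067-03-03 gives 2067-01-03.
28 days remain in January 2067 after the 3rd (31 − 3).
Full months from February 2067 through January 2070 contribute their day counts.
Then 1 day into February 2070.
Total: 28 + 28 + 31 + 30 + 31 + 30 + 31 + 31 + 30 + 31 + 30 + 31 + 31 + 29 + 31 + 30 + 31 + 30 + 31 + 31 + 30 + 31 + 30 + 31 + 31 + 28 + 31 + 30 + 31 + 30 + 31 + 31 + 30 + 31 + 30 + 31 + 31 + 1 = 1125.

1125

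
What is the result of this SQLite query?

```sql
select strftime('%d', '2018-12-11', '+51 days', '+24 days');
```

First apply '+51 days', '+24 days': 2018-12-11 → 2019-02-24.
`%d` extracts the 2-digit day of month: 24.

24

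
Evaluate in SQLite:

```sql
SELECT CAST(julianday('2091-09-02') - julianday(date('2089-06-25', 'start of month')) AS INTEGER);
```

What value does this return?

`start of month` rewinds 2089-06-25 to 2089-06-01.
29 days remain in June 2089 after the 1st (30 − 1).
Full months from July 2089 through August 2091 contribute their day counts.
Then 2 days into September 2091.
Total: 29 + 31 + 31 + 30 + 31 + 30 + 31 + 31 + 28 + 31 + 30 + 31 + 30 + 31 + 31 + 30 + 31 + 30 + 31 + 31 + 28 + 31 + 30 + 31 + 30 + 31 + 31 + 2 = 823.

823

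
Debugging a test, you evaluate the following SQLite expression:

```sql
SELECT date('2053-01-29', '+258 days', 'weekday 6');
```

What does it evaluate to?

Applying '+258 days' to 2053-01-29: counting 258 days forward gives 2053-10-14.
`weekday 6` advances to the next Saturday; 2053-10-14 is a Tuesday, so it moves forward to 2053-10-18.

2053-10-18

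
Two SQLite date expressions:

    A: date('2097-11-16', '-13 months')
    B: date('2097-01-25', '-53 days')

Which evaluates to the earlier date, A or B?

A = 2096-10-16.
B = 2096-12-03.
A is earlier.

A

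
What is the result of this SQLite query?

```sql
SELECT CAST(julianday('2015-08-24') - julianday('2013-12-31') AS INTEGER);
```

0 days remain in December 2013 after the 31st (31 − 31).
Full months from January 2014 through July 2015 contribute their day counts.
Then 24 days into August 2015.
Total: 0 + 31 + 28 + 31 + 30 + 31 + 30 + 31 + 31 + 30 + 31 + 30 + 31 + 31 + 28 + 31 + 30 + 31 + 30 + 31 + 24 = 601.

601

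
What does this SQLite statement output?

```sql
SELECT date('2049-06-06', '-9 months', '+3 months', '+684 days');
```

Adding -9 months to 2049-06-06 gives 2048-09-06.
Adding +3 months to 2048-09-06 gives 2048-12-06.
Applying '+684 days' to 2048-12-06: counting 684 days forward gives 2050-10-21.

2050-10-21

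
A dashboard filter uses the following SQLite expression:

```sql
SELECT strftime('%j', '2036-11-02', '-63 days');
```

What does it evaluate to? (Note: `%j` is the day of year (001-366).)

First apply '-63 days': 2036-11-02 → 2036-08-31.
Day-of-year for 2036-08-31: days since 2036-01-01 inclusive = 244, zero-padded to 244.

244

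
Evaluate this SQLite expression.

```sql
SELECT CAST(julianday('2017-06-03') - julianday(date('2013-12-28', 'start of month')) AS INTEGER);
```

1280

`start of month` rewinds 2013-12-28 to 2013-12-01.
30 days remain in December 2013 after the 1st (31 − 1).
Full months from January 2014 through May 2017 contribute their day counts.
Then 3 days into June 2017.
Total: 30 + 31 + 28 + 31 + 30 + 31 + 30 + 31 + 31 + 30 + 31 + 30 + 31 + 31 + 28 + 31 + 30 + 31 + 30 + 31 + 31 + 30 + 31 + 30 + 31 + 31 + 29 + 31 + 30 + 31 + 30 + 31 + 31 + 30 + 31 + 30 + 31 + 31 + 28 + 31 + 30 + 31 + 3 = 1280.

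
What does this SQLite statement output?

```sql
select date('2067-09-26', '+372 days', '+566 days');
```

Applying '+372 days' to 2067-09-26: counting 372 days forward gives 2068-10-02.
Applying '+566 days' to 2068-10-02: counting 566 days forward gives 2070-04-21.

2070-04-21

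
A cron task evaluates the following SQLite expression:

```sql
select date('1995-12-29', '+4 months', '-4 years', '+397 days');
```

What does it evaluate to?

Adding +4 months to 1995-12-29 gives 1996-04-29.
Adding -4 years to 1996-04-29 gives 1992-04-29.
Applying '+397 days' to 1992-04-29: counting 397 days forward gives 1993-05-31.

1993-05-31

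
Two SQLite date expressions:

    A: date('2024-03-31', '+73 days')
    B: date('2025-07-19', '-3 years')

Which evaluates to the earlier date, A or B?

A = 2024-06-12.
B = 2022-07-19.
B is earlier.

B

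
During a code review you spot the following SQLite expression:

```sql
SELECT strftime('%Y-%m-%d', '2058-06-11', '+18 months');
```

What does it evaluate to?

First apply '+18 months': 2058-06-11 → 2059-12-11.
`%Y-%m-%d` extracts the ISO date: 2059-12-11.

2059-12-11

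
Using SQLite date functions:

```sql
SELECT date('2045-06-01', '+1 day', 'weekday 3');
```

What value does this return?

Advancing 1 more day within June lands on 2045-06-02.
`weekday 3` advances to the next Wednesday; 2045-06-02 is a Friday, so it moves forward to 2045-06-07.

2045-06-07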